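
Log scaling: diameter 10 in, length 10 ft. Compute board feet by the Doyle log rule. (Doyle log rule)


Doyle: BF = (D - 4)^2 * L / 16
Adjusted diameter = 10 - 4 = 6 in
(D-4)^2 = 6^2 = 36
BF = 36 * 10 / 16 = 23 BF

23


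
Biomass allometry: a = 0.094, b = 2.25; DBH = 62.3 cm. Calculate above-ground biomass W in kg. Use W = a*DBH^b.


Formula: W = a * DBH^b  (allometric power law)
DBH^b = 62.3^2.25 = 10904.3079
W = 0.094 * 10904.3079 = 1025.0 kg

1025.0


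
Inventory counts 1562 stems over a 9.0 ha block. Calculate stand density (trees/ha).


Formula: Stand Density = N_trees / Area_ha
Density = 1562 trees / 9.0 ha
Density = 174 trees/ha

174


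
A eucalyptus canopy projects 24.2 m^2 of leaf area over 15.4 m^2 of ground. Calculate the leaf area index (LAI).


Formula: LAI = total leaf area / ground area  (dimensionless)
LAI = 24.2 m^2 / 15.4 m^2
LAI = 1.57

1.57


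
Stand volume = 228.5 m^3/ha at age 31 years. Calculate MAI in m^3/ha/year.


Formula: MAI = Total Volume / Stand Age
MAI = 228.5 m^3/ha / 31 years
MAI = 7.37 m^3/ha/year

7.37


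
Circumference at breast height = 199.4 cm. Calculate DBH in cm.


Formula: DBH = C / pi
DBH = 199.4 / pi
pi = 3.14159...
DBH = 63.5 cm

63.5


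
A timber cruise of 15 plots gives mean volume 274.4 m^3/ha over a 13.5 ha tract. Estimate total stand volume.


Formula: Total Volume = Mean Volume per ha * Total Area
Total Volume = 274.4 m^3/ha * 13.5 ha
Total Volume = 3704 m^3

3704


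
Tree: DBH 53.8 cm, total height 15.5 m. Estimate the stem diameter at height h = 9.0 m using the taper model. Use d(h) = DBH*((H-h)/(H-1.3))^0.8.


Taper: d(h) = DBH * ((H - h) / (H - 1.3))^0.8
Numerator = H - h = 15.5 - 9.0 = 6.5 m
Denominator = H - 1.3 = 15.5 - 1.3 = 14.2 m
Ratio = 6.5 / 14.2 = 0.45775
d = 53.8 * 0.45775^0.8 = 28.8 cm

28.8


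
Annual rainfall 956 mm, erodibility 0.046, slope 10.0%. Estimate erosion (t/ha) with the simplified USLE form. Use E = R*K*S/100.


Formula: E = R * K * S / 100  (simplified USLE)
R * K = 956 * 0.046 = 43.976
E = 43.976 * 10.0 / 100 = 4.4 t/ha

4.4


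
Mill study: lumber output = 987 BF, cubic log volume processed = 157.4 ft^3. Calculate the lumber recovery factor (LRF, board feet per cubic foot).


Formula: LRF = Lumber Output (BF) / Log Input (ft^3)
LRF = 987 BF / 157.4 ft^3
LRF = 6.27 BF/ft^3

6.27


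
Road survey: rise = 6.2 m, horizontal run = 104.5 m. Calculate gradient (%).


Formula: Gradient = rise / run * 100
Gradient = 6.2 / 104.5 * 100 = 5.9%

5.9


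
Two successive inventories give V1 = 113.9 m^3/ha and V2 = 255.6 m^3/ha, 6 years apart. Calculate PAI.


Formula: PAI = (V_T2 - V_T1) / (T2 - T1)
Volume increment = 255.6 - 113.9 = 141.7 m^3/ha
PAI = 141.7 / 6 = 23.62 m^3/ha/year

23.62


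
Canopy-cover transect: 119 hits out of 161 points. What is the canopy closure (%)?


Formula: Canopy closure = covered points / total points * 100
Closure = 119 / 161 * 100
Closure = 0.7391 * 100 = 73.9%

73.9


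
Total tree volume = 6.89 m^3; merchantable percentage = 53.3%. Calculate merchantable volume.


Formula: MV = V_total * (merchantable_pct / 100)
Merchantable fraction = 53.3% / 100 = 0.533
MV = 6.89 m^3 * 0.533 = 3.672 m^3

3.672


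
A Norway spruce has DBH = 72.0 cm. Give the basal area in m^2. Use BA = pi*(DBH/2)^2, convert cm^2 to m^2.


Formula: BA = pi * (DBH/2)^2 / 10000  (cm^2 to m^2)
Radius = DBH/2 = 72.0/2 = 36.0 cm
BA = pi * 36.0^2 / 10000
   = 4071.5041 cm^2 / 10000
   = 0.4072 m^2

0.4072


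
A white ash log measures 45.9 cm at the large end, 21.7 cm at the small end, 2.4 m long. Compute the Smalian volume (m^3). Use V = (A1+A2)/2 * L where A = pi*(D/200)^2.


Smalian: V = (A1 + A2)/2 * L,  A = pi*(D/200)^2
A1 = pi*(45.9/200)^2 = 0.165468 m^2
A2 = pi*(21.7/200)^2 = 0.036984 m^2
V = (0.165468+0.036984)/2*2.4 = 0.2429 m^3

0.2429


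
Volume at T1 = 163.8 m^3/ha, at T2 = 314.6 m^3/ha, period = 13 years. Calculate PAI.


Formula: PAI = (V_T2 - V_T1) / (T2 - T1)
Volume increment = 314.6 - 163.8 = 150.8 m^3/ha
PAI = 150.8 / 13 = 11.6 m^3/ha/year

11.6


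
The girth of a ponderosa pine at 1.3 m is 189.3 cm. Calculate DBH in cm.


Formula: DBH = C / pi
DBH = 189.3 / pi
pi = 3.14159...
DBH = 60.3 cm

60.3


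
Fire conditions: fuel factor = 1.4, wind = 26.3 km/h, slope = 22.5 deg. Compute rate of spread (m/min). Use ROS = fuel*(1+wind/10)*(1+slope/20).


Formula: ROS = fuel * (1 + wind/10) * (1 + slope/20)
Wind factor = 1 + 26.3/10 = 3.63
Slope factor = 1 + 22.5/20 = 2.125
ROS = 1.4 * 3.63 * 2.125 = 10.8 m/min

10.8


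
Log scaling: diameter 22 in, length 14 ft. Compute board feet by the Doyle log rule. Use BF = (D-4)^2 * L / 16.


Doyle: BF = (D - 4)^2 * L / 16
Adjusted diameter = 22 - 4 = 18 in
(D-4)^2 = 18^2 = 324
BF = 324 * 14 / 16 = 284 BF

284


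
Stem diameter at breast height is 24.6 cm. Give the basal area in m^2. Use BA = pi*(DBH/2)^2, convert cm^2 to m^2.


Formula: BA = pi * (DBH/2)^2 / 10000  (cm^2 to m^2)
Radius = DBH/2 = 24.6/2 = 12.3 cm
BA = pi * 12.3^2 / 10000
   = 475.2916 cm^2 / 10000
   = 0.0475 m^2

0.0475


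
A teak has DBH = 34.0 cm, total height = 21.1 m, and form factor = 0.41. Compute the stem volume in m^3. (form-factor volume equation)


Formula: V = pi * (DBH/200)^2 * H * ff
Radius = DBH/200 = 34.0/200 = 0.17 m
Radius^2 = 0.17^2 = 0.0289 m^2
V = pi * 0.0289 * 21.1 * 0.41
V = 0.785 m^3

0.785


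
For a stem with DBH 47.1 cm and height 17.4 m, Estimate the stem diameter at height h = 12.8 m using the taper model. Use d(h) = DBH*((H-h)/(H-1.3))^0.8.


Taper: d(h) = DBH * ((H - h) / (H - 1.3))^0.8
Numerator = H - h = 17.4 - 12.8 = 4.6 m
Denominator = H - 1.3 = 17.4 - 1.3 = 16.1 m
Ratio = 4.6 / 16.1 = 0.28571
d = 47.1 * 0.28571^0.8 = 17.3 cm

17.3


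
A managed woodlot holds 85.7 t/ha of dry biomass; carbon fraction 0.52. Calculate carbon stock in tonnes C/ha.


Formula: Carbon Stock = Biomass * Carbon Fraction
C = 85.7 t/ha * 0.52
C = 44.6 t C/ha

44.6


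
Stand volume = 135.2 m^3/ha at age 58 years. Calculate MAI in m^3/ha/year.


Formula: MAI = Total Volume / Stand Age
MAI = 135.2 m^3/ha / 58 years
MAI = 2.33 m^3/ha/year

2.33


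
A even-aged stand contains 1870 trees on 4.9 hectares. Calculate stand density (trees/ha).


Formula: Stand Density = N_trees / Area_ha
Density = 1870 trees / 4.9 ha
Density = 382 trees/ha

382


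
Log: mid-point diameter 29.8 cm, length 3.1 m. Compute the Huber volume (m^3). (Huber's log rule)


Huber: V = Am * L,  Am = pi*(Dm/200)^2
Am = pi*(29.8/200)^2 = 0.069746 m^2
V = 0.069746*3.1 = 0.2162 m^3

0.2162


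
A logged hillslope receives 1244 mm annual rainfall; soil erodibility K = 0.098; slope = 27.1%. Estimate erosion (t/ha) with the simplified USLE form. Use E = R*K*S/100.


Formula: E = R * K * S / 100  (simplified USLE)
R * K = 1244 * 0.098 = 121.912
E = 121.912 * 27.1 / 100 = 33.04 t/ha

33.04


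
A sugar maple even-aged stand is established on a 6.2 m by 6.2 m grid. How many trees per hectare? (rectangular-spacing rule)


Formula: TPH = 10000 m^2/ha / (spacing_x * spacing_y)
Area per tree = 6.2 m * 6.2 m = 38.44 m^2
TPH = 10000 / 38.44 = 260 trees/ha

260


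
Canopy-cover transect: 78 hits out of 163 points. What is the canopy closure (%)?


Formula: Canopy closure = covered points / total points * 100
Closure = 78 / 163 * 100
Closure = 0.4785 * 100 = 47.9%

47.9


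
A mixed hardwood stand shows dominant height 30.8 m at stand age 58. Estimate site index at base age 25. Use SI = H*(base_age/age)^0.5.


Formula: SI = H_dom * (base_age / age)^0.5
Age ratio = 25 / 58 = 0.43103
sqrt(age_ratio) = 0.65653
SI = 30.8 * 0.65653 = 20.2 m

20.2


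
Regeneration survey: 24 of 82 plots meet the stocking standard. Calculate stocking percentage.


Formula: Stocking % = stocked plots / total plots * 100
Stocking = 24 / 82 * 100
Stocking = 0.2927 * 100 = 29.3%

29.3


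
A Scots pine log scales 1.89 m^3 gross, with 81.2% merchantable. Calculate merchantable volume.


Formula: MV = V_total * (merchantable_pct / 100)
Merchantable fraction = 81.2% / 100 = 0.812
MV = 1.89 m^3 * 0.812 = 1.535 m^3

1.535


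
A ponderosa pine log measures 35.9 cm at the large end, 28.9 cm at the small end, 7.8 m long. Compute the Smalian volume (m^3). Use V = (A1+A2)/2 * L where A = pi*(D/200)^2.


Smalian: V = (A1 + A2)/2 * L,  A = pi*(D/200)^2
A1 = pi*(35.9/200)^2 = 0.101223 m^2
A2 = pi*(28.9/200)^2 = 0.065597 m^2
V = (0.101223+0.065597)/2*7.8 = 0.6506 m^3

0.6506


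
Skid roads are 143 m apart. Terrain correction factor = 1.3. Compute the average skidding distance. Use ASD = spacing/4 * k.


Formula: ASD = (spacing / 4) * correction
Uncorrected distance = spacing / 4 = 143 / 4 = 35.75 m
ASD = 35.75 * 1.3 = 46 m

46


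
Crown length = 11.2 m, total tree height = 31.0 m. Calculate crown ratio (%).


Formula: Crown Ratio = (Crown Length / Total Height) * 100
CR = (11.2 m / 31.0 m) * 100
CR = 0.3613 * 100 = 36.1%

36.1


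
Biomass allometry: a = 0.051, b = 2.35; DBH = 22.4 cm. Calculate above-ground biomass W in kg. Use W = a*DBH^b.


Formula: W = a * DBH^b  (allometric power law)
DBH^b = 22.4^2.35 = 1489.6452
W = 0.051 * 1489.6452 = 76.0 kg

76.0


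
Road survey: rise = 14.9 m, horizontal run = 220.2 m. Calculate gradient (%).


Formula: Gradient = rise / run * 100
Gradient = 14.9 / 220.2 * 100 = 6.8%

6.8


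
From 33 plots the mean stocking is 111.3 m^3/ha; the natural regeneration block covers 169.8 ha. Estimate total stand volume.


Formula: Total Volume = Mean Volume per ha * Total Area
Total Volume = 111.3 m^3/ha * 169.8 ha
Total Volume = 18899 m^3

18899


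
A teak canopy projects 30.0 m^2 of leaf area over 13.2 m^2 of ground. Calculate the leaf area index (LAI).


Formula: LAI = total leaf area / ground area  (dimensionless)
LAI = 30.0 m^2 / 13.2 m^2
LAI = 2.27

2.27


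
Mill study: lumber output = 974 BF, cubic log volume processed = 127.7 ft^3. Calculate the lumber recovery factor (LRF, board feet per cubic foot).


Formula: LRF = Lumber Output (BF) / Log Input (ft^3)
LRF = 974 BF / 127.7 ft^3
LRF = 7.63 BF/ft^3

7.63


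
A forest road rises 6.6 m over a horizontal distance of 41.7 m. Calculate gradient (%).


Formula: Gradient = rise / run * 100
Gradient = 6.6 / 41.7 * 100 = 15.8%

15.8


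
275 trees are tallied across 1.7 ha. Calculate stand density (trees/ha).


Formula: Stand Density = N_trees / Area_ha
Density = 275 trees / 1.7 ha
Density = 162 trees/ha

162


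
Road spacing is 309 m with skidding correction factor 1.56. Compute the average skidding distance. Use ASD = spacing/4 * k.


Formula: ASD = (spacing / 4) * correction
Uncorrected distance = spacing / 4 = 309 / 4 = 77.25 m
ASD = 77.25 * 1.56 = 121 m

121


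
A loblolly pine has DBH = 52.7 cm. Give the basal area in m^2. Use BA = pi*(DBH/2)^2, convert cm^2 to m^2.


Formula: BA = pi * (DBH/2)^2 / 10000  (cm^2 to m^2)
Radius = DBH/2 = 52.7/2 = 26.35 cm
BA = pi * 26.35^2 / 10000
   = 2181.2785 cm^2 / 10000
   = 0.2181 m^2

0.2181


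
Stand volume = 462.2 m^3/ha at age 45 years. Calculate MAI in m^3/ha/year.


Formula: MAI = Total Volume / Stand Age
MAI = 462.2 m^3/ha / 45 years
MAI = 10.27 m^3/ha/year

10.27


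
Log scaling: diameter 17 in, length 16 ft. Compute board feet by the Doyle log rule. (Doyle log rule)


Doyle: BF = (D - 4)^2 * L / 16
Adjusted diameter = 17 - 4 = 13 in
(D-4)^2 = 13^2 = 169
BF = 169 * 16 / 16 = 169 BF

169


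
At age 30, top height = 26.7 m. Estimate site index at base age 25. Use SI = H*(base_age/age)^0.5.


Formula: SI = H_dom * (base_age / age)^0.5
Age ratio = 25 / 30 = 0.83333
sqrt(age_ratio) = 0.91287
SI = 26.7 * 0.91287 = 24.4 m

24.4


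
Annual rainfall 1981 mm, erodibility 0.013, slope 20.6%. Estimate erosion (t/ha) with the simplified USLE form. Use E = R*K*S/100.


Formula: E = R * K * S / 100  (simplified USLE)
R * K = 1981 * 0.013 = 25.753
E = 25.753 * 20.6 / 100 = 5.31 t/ha

5.31


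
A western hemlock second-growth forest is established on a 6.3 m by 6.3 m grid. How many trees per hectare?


Formula: TPH = 10000 m^2/ha / (spacing_x * spacing_y)
Area per tree = 6.3 m * 6.3 m = 39.69 m^2
TPH = 10000 / 39.69 = 252 trees/ha

252


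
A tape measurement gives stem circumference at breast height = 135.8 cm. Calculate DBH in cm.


Formula: DBH = C / pi
DBH = 135.8 / pi
pi = 3.14159...
DBH = 43.2 cm

43.2


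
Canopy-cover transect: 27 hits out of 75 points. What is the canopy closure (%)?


Formula: Canopy closure = covered points / total points * 100
Closure = 27 / 75 * 100
Closure = 0.36 * 100 = 36.0%

36.0


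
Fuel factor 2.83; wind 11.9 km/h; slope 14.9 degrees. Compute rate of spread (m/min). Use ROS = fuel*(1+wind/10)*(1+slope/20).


Formula: ROS = fuel * (1 + wind/10) * (1 + slope/20)
Wind factor = 1 + 11.9/10 = 2.19
Slope factor = 1 + 14.9/20 = 1.745
ROS = 2.83 * 2.19 * 1.745 = 10.81 m/min

10.81


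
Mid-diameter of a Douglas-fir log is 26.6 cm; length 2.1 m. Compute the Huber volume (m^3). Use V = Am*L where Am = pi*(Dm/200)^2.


Huber: V = Am * L,  Am = pi*(Dm/200)^2
Am = pi*(26.6/200)^2 = 0.055572 m^2
V = 0.055572*2.1 = 0.1167 m^3

0.1167


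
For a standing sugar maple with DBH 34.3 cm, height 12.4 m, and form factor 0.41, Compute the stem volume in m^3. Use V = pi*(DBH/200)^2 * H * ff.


Formula: V = pi * (DBH/200)^2 * H * ff
Radius = DBH/200 = 34.3/200 = 0.1715 m
Radius^2 = 0.1715^2 = 0.02941225 m^2
V = pi * 0.02941225 * 12.4 * 0.41
V = 0.47 m^3

0.47


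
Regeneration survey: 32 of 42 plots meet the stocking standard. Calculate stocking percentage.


Formula: Stocking % = stocked plots / total plots * 100
Stocking = 32 / 42 * 100
Stocking = 0.7619 * 100 = 76.2%

76.2


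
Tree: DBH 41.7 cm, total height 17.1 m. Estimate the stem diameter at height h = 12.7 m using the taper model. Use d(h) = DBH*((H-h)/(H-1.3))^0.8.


Taper: d(h) = DBH * ((H - h) / (H - 1.3))^0.8
Numerator = H - h = 17.1 - 12.7 = 4.4 m
Denominator = H - 1.3 = 17.1 - 1.3 = 15.8 m
Ratio = 4.4 / 15.8 = 0.27848
d = 41.7 * 0.27848^0.8 = 15.0 cm

15.0


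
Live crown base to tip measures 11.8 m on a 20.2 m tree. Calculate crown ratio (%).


Formula: Crown Ratio = (Crown Length / Total Height) * 100
CR = (11.8 m / 20.2 m) * 100
CR = 0.5842 * 100 = 58.4%

58.4


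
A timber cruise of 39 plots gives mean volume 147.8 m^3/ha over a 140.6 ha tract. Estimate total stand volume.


Formula: Total Volume = Mean Volume per ha * Total Area
Total Volume = 147.8 m^3/ha * 140.6 ha
Total Volume = 20781 m^3

20781


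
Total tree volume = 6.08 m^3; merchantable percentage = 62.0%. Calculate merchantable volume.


Formula: MV = V_total * (merchantable_pct / 100)
Merchantable fraction = 62.0% / 100 = 0.62
MV = 6.08 m^3 * 0.62 = 3.77 m^3

3.77


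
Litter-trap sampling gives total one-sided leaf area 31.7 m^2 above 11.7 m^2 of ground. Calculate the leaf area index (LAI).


Formula: LAI = total leaf area / ground area  (dimensionless)
LAI = 31.7 m^2 / 11.7 m^2
LAI = 2.71

2.71


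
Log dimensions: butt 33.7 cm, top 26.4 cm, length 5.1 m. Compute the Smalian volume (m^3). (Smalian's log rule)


Smalian: V = (A1 + A2)/2 * L,  A = pi*(D/200)^2
A1 = pi*(33.7/200)^2 = 0.089197 m^2
A2 = pi*(26.4/200)^2 = 0.054739 m^2
V = (0.089197+0.054739)/2*5.1 = 0.367 m^3

0.367


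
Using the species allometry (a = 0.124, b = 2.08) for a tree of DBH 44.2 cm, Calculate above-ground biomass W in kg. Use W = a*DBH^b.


Formula: W = a * DBH^b  (allometric power law)
DBH^b = 44.2^2.08 = 2645.3206
W = 0.124 * 2645.3206 = 328.0 kg

328.0


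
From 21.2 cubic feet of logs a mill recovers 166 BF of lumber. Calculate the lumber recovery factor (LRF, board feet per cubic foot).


Formula: LRF = Lumber Output (BF) / Log Input (ft^3)
LRF = 166 BF / 21.2 ft^3
LRF = 7.83 BF/ft^3

7.83


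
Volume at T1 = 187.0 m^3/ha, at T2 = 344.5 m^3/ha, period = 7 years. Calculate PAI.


Formula: PAI = (V_T2 - V_T1) / (T2 - T1)
Volume increment = 344.5 - 187.0 = 157.5 m^3/ha
PAI = 157.5 / 7 = 22.5 m^3/ha/year

22.5


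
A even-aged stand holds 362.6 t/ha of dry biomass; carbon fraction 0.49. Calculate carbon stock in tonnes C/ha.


Formula: Carbon Stock = Biomass * Carbon Fraction
C = 362.6 t/ha * 0.49
C = 177.7 t C/ha

177.7


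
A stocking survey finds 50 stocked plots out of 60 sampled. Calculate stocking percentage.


Formula: Stocking % = stocked plots / total plots * 100
Stocking = 50 / 60 * 100
Stocking = 0.8333 * 100 = 83.3%

83.3


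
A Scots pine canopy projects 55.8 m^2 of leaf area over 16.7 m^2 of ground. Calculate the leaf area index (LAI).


Formula: LAI = total leaf area / ground area  (dimensionless)
LAI = 55.8 m^2 / 16.7 m^2
LAI = 3.34

3.34


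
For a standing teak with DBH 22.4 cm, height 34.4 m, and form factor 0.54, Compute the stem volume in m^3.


Formula: V = pi * (DBH/200)^2 * H * ff
Radius = DBH/200 = 22.4/200 = 0.112 m
Radius^2 = 0.112^2 = 0.012544 m^2
V = pi * 0.012544 * 34.4 * 0.54
V = 0.732 m^3

0.732


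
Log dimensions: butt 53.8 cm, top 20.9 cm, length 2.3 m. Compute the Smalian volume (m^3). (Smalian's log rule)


Smalian: V = (A1 + A2)/2 * L,  A = pi*(D/200)^2
A1 = pi*(53.8/200)^2 = 0.227329 m^2
A2 = pi*(20.9/200)^2 = 0.034307 m^2
V = (0.227329+0.034307)/2*2.3 = 0.3009 m^3

0.3009


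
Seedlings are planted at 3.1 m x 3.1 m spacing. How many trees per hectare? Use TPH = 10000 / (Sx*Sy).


Formula: TPH = 10000 m^2/ha / (spacing_x * spacing_y)
Area per tree = 3.1 m * 3.1 m = 9.61 m^2
TPH = 10000 / 9.61 = 1041 trees/ha

1041


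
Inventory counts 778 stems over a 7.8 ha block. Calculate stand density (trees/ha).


Formula: Stand Density = N_trees / Area_ha
Density = 778 trees / 7.8 ha
Density = 100 trees/ha

100


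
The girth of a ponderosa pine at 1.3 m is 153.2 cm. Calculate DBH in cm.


Formula: DBH = C / pi
DBH = 153.2 / pi
pi = 3.14159...
DBH = 48.8 cm

48.8


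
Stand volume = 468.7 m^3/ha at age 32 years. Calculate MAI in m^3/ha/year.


Formula: MAI = Total Volume / Stand Age
MAI = 468.7 m^3/ha / 32 years
MAI = 14.65 m^3/ha/year

14.65


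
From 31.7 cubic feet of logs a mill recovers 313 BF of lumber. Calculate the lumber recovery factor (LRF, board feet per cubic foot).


Formula: LRF = Lumber Output (BF) / Log Input (ft^3)
LRF = 313 BF / 31.7 ft^3
LRF = 9.87 BF/ft^3

9.87


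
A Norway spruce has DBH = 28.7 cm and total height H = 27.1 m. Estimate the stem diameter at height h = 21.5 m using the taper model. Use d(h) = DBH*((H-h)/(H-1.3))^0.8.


Taper: d(h) = DBH * ((H - h) / (H - 1.3))^0.8
Numerator = H - h = 27.1 - 21.5 = 5.6 m
Denominator = H - 1.3 = 27.1 - 1.3 = 25.8 m
Ratio = 5.6 / 25.8 = 0.21705
d = 28.7 * 0.21705^0.8 = 8.5 cm

8.5


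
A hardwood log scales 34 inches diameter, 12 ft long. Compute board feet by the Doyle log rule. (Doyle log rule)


Doyle: BF = (D - 4)^2 * L / 16
Adjusted diameter = 34 - 4 = 30 in
(D-4)^2 = 30^2 = 900
BF = 900 * 12 / 16 = 675 BF

675


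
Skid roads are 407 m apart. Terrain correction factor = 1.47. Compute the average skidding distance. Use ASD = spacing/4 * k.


Formula: ASD = (spacing / 4) * correction
Uncorrected distance = spacing / 4 = 407 / 4 = 101.75 m
ASD = 101.75 * 1.47 = 150 m

150


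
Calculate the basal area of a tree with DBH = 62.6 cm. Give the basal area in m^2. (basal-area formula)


Formula: BA = pi * (DBH/2)^2 / 10000  (cm^2 to m^2)
Radius = DBH/2 = 62.6/2 = 31.3 cm
BA = pi * 31.3^2 / 10000
   = 3077.7869 cm^2 / 10000
   = 0.3078 m^2

0.3078


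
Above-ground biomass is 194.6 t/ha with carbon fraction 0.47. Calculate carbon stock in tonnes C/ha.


Formula: Carbon Stock = Biomass * Carbon Fraction
C = 194.6 t/ha * 0.47
C = 91.5 t C/ha

91.5


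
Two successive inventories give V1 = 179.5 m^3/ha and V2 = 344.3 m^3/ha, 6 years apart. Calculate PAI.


Formula: PAI = (V_T2 - V_T1) / (T2 - T1)
Volume increment = 344.3 - 179.5 = 164.8 m^3/ha
PAI = 164.8 / 6 = 27.47 m^3/ha/year

27.47


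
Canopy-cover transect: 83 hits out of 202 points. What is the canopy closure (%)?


Formula: Canopy closure = covered points / total points * 100
Closure = 83 / 202 * 100
Closure = 0.4109 * 100 = 41.1%

41.1


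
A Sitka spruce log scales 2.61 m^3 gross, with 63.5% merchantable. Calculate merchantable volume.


Formula: MV = V_total * (merchantable_pct / 100)
Merchantable fraction = 63.5% / 100 = 0.635
MV = 2.61 m^3 * 0.635 = 1.657 m^3

1.657


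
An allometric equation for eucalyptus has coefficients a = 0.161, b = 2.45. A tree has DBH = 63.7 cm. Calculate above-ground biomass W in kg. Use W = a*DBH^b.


Formula: W = a * DBH^b  (allometric power law)
DBH^b = 63.7^2.45 = 26311.2578
W = 0.161 * 26311.2578 = 4236.1 kg

4236.1


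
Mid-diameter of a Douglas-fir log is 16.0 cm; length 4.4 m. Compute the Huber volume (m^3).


Huber: V = Am * L,  Am = pi*(Dm/200)^2
Am = pi*(16.0/200)^2 = 0.020106 m^2
V = 0.020106*4.4 = 0.0885 m^3

0.0885


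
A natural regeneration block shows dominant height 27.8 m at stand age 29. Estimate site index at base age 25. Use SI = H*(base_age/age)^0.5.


Formula: SI = H_dom * (base_age / age)^0.5
Age ratio = 25 / 29 = 0.86207
sqrt(age_ratio) = 0.92848
SI = 27.8 * 0.92848 = 25.8 m

25.8


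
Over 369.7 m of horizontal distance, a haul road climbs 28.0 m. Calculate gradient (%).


Formula: Gradient = rise / run * 100
Gradient = 28.0 / 369.7 * 100 = 7.6%

7.6


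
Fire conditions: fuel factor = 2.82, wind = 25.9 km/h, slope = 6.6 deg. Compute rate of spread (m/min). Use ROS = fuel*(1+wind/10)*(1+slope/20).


Formula: ROS = fuel * (1 + wind/10) * (1 + slope/20)
Wind factor = 1 + 25.9/10 = 3.59
Slope factor = 1 + 6.6/20 = 1.33
ROS = 2.82 * 3.59 * 1.33 = 13.46 m/min

13.46


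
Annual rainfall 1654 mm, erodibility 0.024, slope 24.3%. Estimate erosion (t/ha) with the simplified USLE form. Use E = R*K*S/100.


Formula: E = R * K * S / 100  (simplified USLE)
R * K = 1654 * 0.024 = 39.696
E = 39.696 * 24.3 / 100 = 9.65 t/ha

9.65


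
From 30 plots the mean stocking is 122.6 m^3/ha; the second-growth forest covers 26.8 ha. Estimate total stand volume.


Formula: Total Volume = Mean Volume per ha * Total Area
Total Volume = 122.6 m^3/ha * 26.8 ha
Total Volume = 3286 m^3

3286


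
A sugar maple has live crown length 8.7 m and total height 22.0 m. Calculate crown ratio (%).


Formula: Crown Ratio = (Crown Length / Total Height) * 100
CR = (8.7 m / 22.0 m) * 100
CR = 0.3955 * 100 = 39.5%

39.5


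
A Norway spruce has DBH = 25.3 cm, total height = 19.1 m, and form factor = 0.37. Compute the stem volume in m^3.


Formula: V = pi * (DBH/200)^2 * H * ff
Radius = DBH/200 = 25.3/200 = 0.1265 m
Radius^2 = 0.1265^2 = 0.01600225 m^2
V = pi * 0.01600225 * 19.1 * 0.37
V = 0.355 m^3

0.355


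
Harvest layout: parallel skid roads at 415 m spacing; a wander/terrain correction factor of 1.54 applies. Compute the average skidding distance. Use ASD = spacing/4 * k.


Formula: ASD = (spacing / 4) * correction
Uncorrected distance = spacing / 4 = 415 / 4 = 103.75 m
ASD = 103.75 * 1.54 = 160 m

160


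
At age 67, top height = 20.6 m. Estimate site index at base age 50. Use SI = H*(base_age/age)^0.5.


Formula: SI = H_dom * (base_age / age)^0.5
Age ratio = 50 / 67 = 0.74627
sqrt(age_ratio) = 0.86387
SI = 20.6 * 0.86387 = 17.8 m

17.8


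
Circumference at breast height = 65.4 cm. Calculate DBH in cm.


Formula: DBH = C / pi
DBH = 65.4 / pi
pi = 3.14159...
DBH = 20.8 cm

20.8


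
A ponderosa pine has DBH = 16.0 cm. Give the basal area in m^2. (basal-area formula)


Formula: BA = pi * (DBH/2)^2 / 10000  (cm^2 to m^2)
Radius = DBH/2 = 16.0/2 = 8.0 cm
BA = pi * 8.0^2 / 10000
   = 201.0619 cm^2 / 10000
   = 0.0201 m^2

0.0201


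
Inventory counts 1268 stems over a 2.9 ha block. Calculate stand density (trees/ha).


Formula: Stand Density = N_trees / Area_ha
Density = 1268 trees / 2.9 ha
Density = 437 trees/ha

437


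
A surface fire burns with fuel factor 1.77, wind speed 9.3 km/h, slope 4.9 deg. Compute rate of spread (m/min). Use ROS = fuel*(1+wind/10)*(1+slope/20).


Formula: ROS = fuel * (1 + wind/10) * (1 + slope/20)
Wind factor = 1 + 9.3/10 = 1.93
Slope factor = 1 + 4.9/20 = 1.245
ROS = 1.77 * 1.93 * 1.245 = 4.25 m/min

4.25


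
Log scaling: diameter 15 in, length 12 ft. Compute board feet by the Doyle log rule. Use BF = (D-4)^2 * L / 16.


Doyle: BF = (D - 4)^2 * L / 16
Adjusted diameter = 15 - 4 = 11 in
(D-4)^2 = 11^2 = 121
BF = 121 * 12 / 16 = 91 BF

91


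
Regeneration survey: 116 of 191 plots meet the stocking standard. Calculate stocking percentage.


Formula: Stocking % = stocked plots / total plots * 100
Stocking = 116 / 191 * 100
Stocking = 0.6073 * 100 = 60.7%

60.7


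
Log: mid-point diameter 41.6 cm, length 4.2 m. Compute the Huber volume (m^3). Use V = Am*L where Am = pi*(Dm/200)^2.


Huber: V = Am * L,  Am = pi*(Dm/200)^2
Am = pi*(41.6/200)^2 = 0.135918 m^2
V = 0.135918*4.2 = 0.5709 m^3

0.5709


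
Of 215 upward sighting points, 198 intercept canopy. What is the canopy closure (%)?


Formula: Canopy closure = covered points / total points * 100
Closure = 198 / 215 * 100
Closure = 0.9209 * 100 = 92.1%

92.1


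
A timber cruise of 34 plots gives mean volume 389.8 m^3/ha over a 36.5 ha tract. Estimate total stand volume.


Formula: Total Volume = Mean Volume per ha * Total Area
Total Volume = 389.8 m^3/ha * 36.5 ha
Total Volume = 14228 m^3

14228


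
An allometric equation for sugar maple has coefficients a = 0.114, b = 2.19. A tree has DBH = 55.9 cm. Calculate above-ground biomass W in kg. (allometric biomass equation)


Formula: W = a * DBH^b  (allometric power law)
DBH^b = 55.9^2.19 = 6711.6895
W = 0.114 * 6711.6895 = 765.1 kg

765.1


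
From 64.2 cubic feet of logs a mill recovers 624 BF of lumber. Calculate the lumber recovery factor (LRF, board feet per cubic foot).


Formula: LRF = Lumber Output (BF) / Log Input (ft^3)
LRF = 624 BF / 64.2 ft^3
LRF = 9.72 BF/ft^3

9.72


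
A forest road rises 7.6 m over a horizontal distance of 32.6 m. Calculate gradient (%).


Formula: Gradient = rise / run * 100
Gradient = 7.6 / 32.6 * 100 = 23.3%

23.3


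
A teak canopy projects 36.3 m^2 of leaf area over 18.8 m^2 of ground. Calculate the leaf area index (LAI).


Formula: LAI = total leaf area / ground area  (dimensionless)
LAI = 36.3 m^2 / 18.8 m^2
LAI = 1.93

1.93


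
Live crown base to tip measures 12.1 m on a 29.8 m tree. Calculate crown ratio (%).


Formula: Crown Ratio = (Crown Length / Total Height) * 100
CR = (12.1 m / 29.8 m) * 100
CR = 0.406 * 100 = 40.6%

40.6


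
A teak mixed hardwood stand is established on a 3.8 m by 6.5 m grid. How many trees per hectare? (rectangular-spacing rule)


Formula: TPH = 10000 m^2/ha / (spacing_x * spacing_y)
Area per tree = 3.8 m * 6.5 m = 24.7 m^2
TPH = 10000 / 24.7 = 405 trees/ha

405


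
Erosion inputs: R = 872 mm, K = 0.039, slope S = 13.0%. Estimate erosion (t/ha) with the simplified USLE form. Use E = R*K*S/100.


Formula: E = R * K * S / 100  (simplified USLE)
R * K = 872 * 0.039 = 34.008
E = 34.008 * 13.0 / 100 = 4.42 t/ha

4.42


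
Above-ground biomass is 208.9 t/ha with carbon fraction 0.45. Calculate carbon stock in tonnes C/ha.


Formula: Carbon Stock = Biomass * Carbon Fraction
C = 208.9 t/ha * 0.45
C = 94.0 t C/ha

94.0


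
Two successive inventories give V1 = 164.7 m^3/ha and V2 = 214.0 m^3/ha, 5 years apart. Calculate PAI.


Formula: PAI = (V_T2 - V_T1) / (T2 - T1)
Volume increment = 214.0 - 164.7 = 49.3 m^3/ha
PAI = 49.3 / 5 = 9.86 m^3/ha/year

9.86


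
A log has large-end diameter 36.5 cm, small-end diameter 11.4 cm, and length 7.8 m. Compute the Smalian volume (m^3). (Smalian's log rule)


Smalian: V = (A1 + A2)/2 * L,  A = pi*(D/200)^2
A1 = pi*(36.5/200)^2 = 0.104635 m^2
A2 = pi*(11.4/200)^2 = 0.010207 m^2
V = (0.104635+0.010207)/2*7.8 = 0.4479 m^3

0.4479


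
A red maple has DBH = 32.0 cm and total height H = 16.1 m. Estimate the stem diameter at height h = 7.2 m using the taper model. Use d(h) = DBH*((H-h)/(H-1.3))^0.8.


Taper: d(h) = DBH * ((H - h) / (H - 1.3))^0.8
Numerator = H - h = 16.1 - 7.2 = 8.9 m
Denominator = H - 1.3 = 16.1 - 1.3 = 14.8 m
Ratio = 8.9 / 14.8 = 0.60135
d = 32.0 * 0.60135^0.8 = 21.3 cm

21.3


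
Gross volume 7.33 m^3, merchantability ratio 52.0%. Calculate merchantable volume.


Formula: MV = V_total * (merchantable_pct / 100)
Merchantable fraction = 52.0% / 100 = 0.52
MV = 7.33 m^3 * 0.52 = 3.812 m^3

3.812


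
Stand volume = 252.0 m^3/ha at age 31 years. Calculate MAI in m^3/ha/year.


Formula: MAI = Total Volume / Stand Age
MAI = 252.0 m^3/ha / 31 years
MAI = 8.13 m^3/ha/year

8.13


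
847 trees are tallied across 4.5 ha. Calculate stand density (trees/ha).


Formula: Stand Density = N_trees / Area_ha
Density = 847 trees / 4.5 ha
Density = 188 trees/ha

188


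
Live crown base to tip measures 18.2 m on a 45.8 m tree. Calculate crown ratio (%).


Formula: Crown Ratio = (Crown Length / Total Height) * 100
CR = (18.2 m / 45.8 m) * 100
CR = 0.3974 * 100 = 39.7%

39.7


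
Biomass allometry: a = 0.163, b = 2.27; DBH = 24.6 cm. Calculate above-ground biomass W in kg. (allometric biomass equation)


Formula: W = a * DBH^b  (allometric power law)
DBH^b = 24.6^2.27 = 1436.8873
W = 0.163 * 1436.8873 = 234.2 kg

234.2


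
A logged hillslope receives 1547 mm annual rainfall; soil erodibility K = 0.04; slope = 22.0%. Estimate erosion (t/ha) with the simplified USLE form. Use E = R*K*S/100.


Formula: E = R * K * S / 100  (simplified USLE)
R * K = 1547 * 0.04 = 61.88
E = 61.88 * 22.0 / 100 = 13.61 t/ha

13.61


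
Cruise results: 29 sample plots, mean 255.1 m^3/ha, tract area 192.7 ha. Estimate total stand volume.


Formula: Total Volume = Mean Volume per ha * Total Area
Total Volume = 255.1 m^3/ha * 192.7 ha
Total Volume = 49158 m^3

49158


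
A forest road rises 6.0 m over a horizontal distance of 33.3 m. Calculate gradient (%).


Formula: Gradient = rise / run * 100
Gradient = 6.0 / 33.3 * 100 = 18.0%

18.0


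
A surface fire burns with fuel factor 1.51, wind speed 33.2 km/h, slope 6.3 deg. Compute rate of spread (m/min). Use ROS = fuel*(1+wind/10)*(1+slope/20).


Formula: ROS = fuel * (1 + wind/10) * (1 + slope/20)
Wind factor = 1 + 33.2/10 = 4.32
Slope factor = 1 + 6.3/20 = 1.315
ROS = 1.51 * 4.32 * 1.315 = 8.58 m/min

8.58


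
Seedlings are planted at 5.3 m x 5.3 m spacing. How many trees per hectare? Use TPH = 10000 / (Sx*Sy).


Formula: TPH = 10000 m^2/ha / (spacing_x * spacing_y)
Area per tree = 5.3 m * 5.3 m = 28.09 m^2
TPH = 10000 / 28.09 = 356 trees/ha

356


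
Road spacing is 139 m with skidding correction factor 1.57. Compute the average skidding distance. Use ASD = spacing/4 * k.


Formula: ASD = (spacing / 4) * correction
Uncorrected distance = spacing / 4 = 139 / 4 = 34.75 m
ASD = 34.75 * 1.57 = 55 m

55


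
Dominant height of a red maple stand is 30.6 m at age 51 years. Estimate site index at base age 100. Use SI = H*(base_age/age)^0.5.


Formula: SI = H_dom * (base_age / age)^0.5
Age ratio = 100 / 51 = 1.96078
sqrt(age_ratio) = 1.40028
SI = 30.6 * 1.40028 = 42.8 m

42.8


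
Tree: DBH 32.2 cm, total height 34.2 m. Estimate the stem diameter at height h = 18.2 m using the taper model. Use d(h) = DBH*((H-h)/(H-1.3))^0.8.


Taper: d(h) = DBH * ((H - h) / (H - 1.3))^0.8
Numerator = H - h = 34.2 - 18.2 = 16.0 m
Denominator = H - 1.3 = 34.2 - 1.3 = 32.9 m
Ratio = 16.0 / 32.9 = 0.48632
d = 32.2 * 0.48632^0.8 = 18.1 cm

18.1


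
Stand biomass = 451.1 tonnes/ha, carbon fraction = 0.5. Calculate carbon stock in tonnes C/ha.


Formula: Carbon Stock = Biomass * Carbon Fraction
C = 451.1 t/ha * 0.5
C = 225.6 t C/ha

225.6


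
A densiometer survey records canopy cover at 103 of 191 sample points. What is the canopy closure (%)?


Formula: Canopy closure = covered points / total points * 100
Closure = 103 / 191 * 100
Closure = 0.5393 * 100 = 53.9%

53.9


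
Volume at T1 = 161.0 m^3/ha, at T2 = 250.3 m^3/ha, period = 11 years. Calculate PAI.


Formula: PAI = (V_T2 - V_T1) / (T2 - T1)
Volume increment = 250.3 - 161.0 = 89.3 m^3/ha
PAI = 89.3 / 11 = 8.12 m^3/ha/year

8.12


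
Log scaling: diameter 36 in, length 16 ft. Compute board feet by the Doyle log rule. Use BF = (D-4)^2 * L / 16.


Doyle: BF = (D - 4)^2 * L / 16
Adjusted diameter = 36 - 4 = 32 in
(D-4)^2 = 32^2 = 1024
BF = 1024 * 16 / 16 = 1024 BF

1024


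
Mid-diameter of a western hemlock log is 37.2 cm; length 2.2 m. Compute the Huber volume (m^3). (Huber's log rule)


Huber: V = Am * L,  Am = pi*(Dm/200)^2
Am = pi*(37.2/200)^2 = 0.108687 m^2
V = 0.108687*2.2 = 0.2391 m^3

0.2391


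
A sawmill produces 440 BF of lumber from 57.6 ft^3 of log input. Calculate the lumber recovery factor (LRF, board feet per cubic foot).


Formula: LRF = Lumber Output (BF) / Log Input (ft^3)
LRF = 440 BF / 57.6 ft^3
LRF = 7.64 BF/ft^3

7.64


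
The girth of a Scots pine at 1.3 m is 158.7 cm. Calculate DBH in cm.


Formula: DBH = C / pi
DBH = 158.7 / pi
pi = 3.14159...
DBH = 50.5 cm

50.5


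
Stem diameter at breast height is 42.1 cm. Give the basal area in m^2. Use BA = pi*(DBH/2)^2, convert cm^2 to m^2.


Formula: BA = pi * (DBH/2)^2 / 10000  (cm^2 to m^2)
Radius = DBH/2 = 42.1/2 = 21.05 cm
BA = pi * 21.05^2 / 10000
   = 1392.0476 cm^2 / 10000
   = 0.1392 m^2

0.1392


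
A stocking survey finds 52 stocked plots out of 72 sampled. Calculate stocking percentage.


Formula: Stocking % = stocked plots / total plots * 100
Stocking = 52 / 72 * 100
Stocking = 0.7222 * 100 = 72.2%

72.2


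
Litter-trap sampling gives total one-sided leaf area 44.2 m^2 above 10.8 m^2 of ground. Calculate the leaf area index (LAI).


Formula: LAI = total leaf area / ground area  (dimensionless)
LAI = 44.2 m^2 / 10.8 m^2
LAI = 4.09

4.09


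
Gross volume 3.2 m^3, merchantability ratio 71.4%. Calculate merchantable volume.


Formula: MV = V_total * (merchantable_pct / 100)
Merchantable fraction = 71.4% / 100 = 0.714
MV = 3.2 m^3 * 0.714 = 2.285 m^3

2.285


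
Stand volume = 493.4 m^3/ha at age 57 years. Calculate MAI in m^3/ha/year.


Formula: MAI = Total Volume / Stand Age
MAI = 493.4 m^3/ha / 57 years
MAI = 8.66 m^3/ha/year

8.66


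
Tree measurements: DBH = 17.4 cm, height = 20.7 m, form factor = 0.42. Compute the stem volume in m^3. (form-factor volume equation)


Formula: V = pi * (DBH/200)^2 * H * ff
Radius = DBH/200 = 17.4/200 = 0.087 m
Radius^2 = 0.087^2 = 0.007569 m^2
V = pi * 0.007569 * 20.7 * 0.42
V = 0.207 m^3

0.207


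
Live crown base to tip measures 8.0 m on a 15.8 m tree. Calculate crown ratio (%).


Formula: Crown Ratio = (Crown Length / Total Height) * 100
CR = (8.0 m / 15.8 m) * 100
CR = 0.5063 * 100 = 50.6%

50.6


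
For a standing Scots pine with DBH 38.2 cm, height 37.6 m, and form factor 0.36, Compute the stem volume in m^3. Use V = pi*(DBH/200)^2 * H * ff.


Formula: V = pi * (DBH/200)^2 * H * ff
Radius = DBH/200 = 38.2/200 = 0.191 m
Radius^2 = 0.191^2 = 0.036481 m^2
V = pi * 0.036481 * 37.6 * 0.36
V = 1.551 m^3

1.551


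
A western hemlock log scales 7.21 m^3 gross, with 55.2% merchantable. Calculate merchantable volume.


Formula: MV = V_total * (merchantable_pct / 100)
Merchantable fraction = 55.2% / 100 = 0.552
MV = 7.21 m^3 * 0.552 = 3.98 m^3

3.98


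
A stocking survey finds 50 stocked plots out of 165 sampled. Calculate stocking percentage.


Formula: Stocking % = stocked plots / total plots * 100
Stocking = 50 / 165 * 100
Stocking = 0.303 * 100 = 30.3%

30.3


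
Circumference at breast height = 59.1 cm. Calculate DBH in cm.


Formula: DBH = C / pi
DBH = 59.1 / pi
pi = 3.14159...
DBH = 18.8 cm

18.8


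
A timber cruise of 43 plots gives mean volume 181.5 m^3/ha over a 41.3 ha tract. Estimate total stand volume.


Formula: Total Volume = Mean Volume per ha * Total Area
Total Volume = 181.5 m^3/ha * 41.3 ha
Total Volume = 7496 m^3

7496


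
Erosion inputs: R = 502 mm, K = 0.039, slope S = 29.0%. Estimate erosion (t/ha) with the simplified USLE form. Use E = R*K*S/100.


Formula: E = R * K * S / 100  (simplified USLE)
R * K = 502 * 0.039 = 19.578
E = 19.578 * 29.0 / 100 = 5.68 t/ha

5.68


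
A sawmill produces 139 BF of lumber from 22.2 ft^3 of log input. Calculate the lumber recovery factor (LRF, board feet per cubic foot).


Formula: LRF = Lumber Output (BF) / Log Input (ft^3)
LRF = 139 BF / 22.2 ft^3
LRF = 6.26 BF/ft^3

6.26


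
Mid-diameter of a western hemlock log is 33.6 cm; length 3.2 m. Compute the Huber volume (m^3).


Huber: V = Am * L,  Am = pi*(Dm/200)^2
Am = pi*(33.6/200)^2 = 0.088668 m^2
V = 0.088668*3.2 = 0.2837 m^3

0.2837


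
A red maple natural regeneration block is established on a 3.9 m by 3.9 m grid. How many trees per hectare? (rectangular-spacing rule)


Formula: TPH = 10000 m^2/ha / (spacing_x * spacing_y)
Area per tree = 3.9 m * 3.9 m = 15.21 m^2
TPH = 10000 / 15.21 = 657 trees/ha

657


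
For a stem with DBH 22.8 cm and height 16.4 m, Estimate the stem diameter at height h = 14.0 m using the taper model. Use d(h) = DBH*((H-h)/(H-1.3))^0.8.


Taper: d(h) = DBH * ((H - h) / (H - 1.3))^0.8
Numerator = H - h = 16.4 - 14.0 = 2.4 m
Denominator = H - 1.3 = 16.4 - 1.3 = 15.1 m
Ratio = 2.4 / 15.1 = 0.15894
d = 22.8 * 0.15894^0.8 = 5.2 cm

5.2


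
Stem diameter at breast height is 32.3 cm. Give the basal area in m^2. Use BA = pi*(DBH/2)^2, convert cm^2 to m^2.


Formula: BA = pi * (DBH/2)^2 / 10000  (cm^2 to m^2)
Radius = DBH/2 = 32.3/2 = 16.15 cm
BA = pi * 16.15^2 / 10000
   = 819.398 cm^2 / 10000
   = 0.0819 m^2

0.0819


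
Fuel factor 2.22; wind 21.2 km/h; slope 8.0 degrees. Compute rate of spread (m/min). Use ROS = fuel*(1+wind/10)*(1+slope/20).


Formula: ROS = fuel * (1 + wind/10) * (1 + slope/20)
Wind factor = 1 + 21.2/10 = 3.12
Slope factor = 1 + 8.0/20 = 1.4
ROS = 2.22 * 3.12 * 1.4 = 9.7 m/min

9.7


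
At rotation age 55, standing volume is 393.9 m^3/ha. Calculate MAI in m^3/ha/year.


Formula: MAI = Total Volume / Stand Age
MAI = 393.9 m^3/ha / 55 years
MAI = 7.16 m^3/ha/year

7.16


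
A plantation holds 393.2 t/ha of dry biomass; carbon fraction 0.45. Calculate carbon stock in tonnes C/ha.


Formula: Carbon Stock = Biomass * Carbon Fraction
C = 393.2 t/ha * 0.45
C = 176.9 t C/ha

176.9


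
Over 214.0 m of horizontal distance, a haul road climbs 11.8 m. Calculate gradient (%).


Formula: Gradient = rise / run * 100
Gradient = 11.8 / 214.0 * 100 = 5.5%

5.5


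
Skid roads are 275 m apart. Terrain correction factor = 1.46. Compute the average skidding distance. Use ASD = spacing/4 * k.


Formula: ASD = (spacing / 4) * correction
Uncorrected distance = spacing / 4 = 275 / 4 = 68.75 m
ASD = 68.75 * 1.46 = 100 m

100


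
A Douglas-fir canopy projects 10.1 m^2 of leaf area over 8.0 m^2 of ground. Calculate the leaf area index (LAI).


Formula: LAI = total leaf area / ground area  (dimensionless)
LAI = 10.1 m^2 / 8.0 m^2
LAI = 1.26

1.26


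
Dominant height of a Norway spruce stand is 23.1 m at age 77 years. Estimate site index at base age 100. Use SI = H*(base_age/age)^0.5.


Formula: SI = H_dom * (base_age / age)^0.5
Age ratio = 100 / 77 = 1.2987
sqrt(age_ratio) = 1.13961
SI = 23.1 * 1.13961 = 26.3 m

26.3


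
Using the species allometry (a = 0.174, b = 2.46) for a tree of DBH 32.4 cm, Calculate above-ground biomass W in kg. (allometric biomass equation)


Formula: W = a * DBH^b  (allometric power law)
DBH^b = 32.4^2.46 = 5199.2503
W = 0.174 * 5199.2503 = 904.7 kg

904.7


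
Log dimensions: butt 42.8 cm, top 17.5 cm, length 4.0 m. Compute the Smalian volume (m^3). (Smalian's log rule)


Smalian: V = (A1 + A2)/2 * L,  A = pi*(D/200)^2
A1 = pi*(42.8/200)^2 = 0.143872 m^2
A2 = pi*(17.5/200)^2 = 0.024053 m^2
V = (0.143872+0.024053)/2*4.0 = 0.3359 m^3

0.3359
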